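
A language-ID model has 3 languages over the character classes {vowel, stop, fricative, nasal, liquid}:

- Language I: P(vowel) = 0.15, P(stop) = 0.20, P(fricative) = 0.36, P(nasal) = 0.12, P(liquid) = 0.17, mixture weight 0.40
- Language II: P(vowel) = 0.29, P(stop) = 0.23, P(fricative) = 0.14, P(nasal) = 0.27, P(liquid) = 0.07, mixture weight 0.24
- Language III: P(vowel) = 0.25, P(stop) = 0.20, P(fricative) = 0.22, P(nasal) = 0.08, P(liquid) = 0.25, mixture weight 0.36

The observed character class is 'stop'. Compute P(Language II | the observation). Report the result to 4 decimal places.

0.2664

Posterior ∝ prior × likelihood, so P(k | x) ∝ w_k f_k(x); normalise over all components.
Categorical probabilities:
  L_I = P(stop | comp) = 0.20
  L_II = P(stop | comp) = 0.23
  L_III = P(stop | comp) = 0.20
Unnormalised posteriors:
  w_I·L_I = 0.40 × 0.2 = 0.08
  w_II·L_II = 0.24 × 0.23 = 0.0552
  w_III·L_III = 0.36 × 0.2 = 0.072
Sum: 0.08 + 0.0552 + 0.072 = 0.2072
Responsibility of Language II: 0.0552 / 0.2072 ≈ 0.2664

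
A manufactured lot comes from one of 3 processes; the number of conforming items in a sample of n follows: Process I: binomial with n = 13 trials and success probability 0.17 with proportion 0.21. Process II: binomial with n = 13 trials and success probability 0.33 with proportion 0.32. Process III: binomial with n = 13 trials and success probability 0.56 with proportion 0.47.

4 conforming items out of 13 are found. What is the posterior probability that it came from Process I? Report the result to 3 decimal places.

By Bayes' theorem, P(k | x) = π_k f_k(x) / Σ_j π_j f_j(x).
Evaluate each component's likelihood at the observed value:
  p_I = 0.111636
  p_II = 0.230693
  p_III = 0.0434643
Prior × likelihood for each component:
  π_I·p_I = 0.21 × 0.111636 = 0.0234436
  π_II·p_II = 0.32 × 0.230693 = 0.0738219
  π_III·p_III = 0.47 × 0.0434643 = 0.0204282
Sum: 0.0234436 + 0.0738219 + 0.0204282 = 0.117694
So the posterior for Process I is 0.0234436 / 0.117694 ≈ 0.199.

0.199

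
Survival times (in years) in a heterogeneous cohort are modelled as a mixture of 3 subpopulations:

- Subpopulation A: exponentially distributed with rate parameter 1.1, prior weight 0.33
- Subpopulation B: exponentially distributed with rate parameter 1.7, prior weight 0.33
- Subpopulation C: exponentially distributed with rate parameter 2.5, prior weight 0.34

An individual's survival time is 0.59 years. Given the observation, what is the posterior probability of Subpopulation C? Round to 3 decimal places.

The responsibility of component k is w_k f_k(x) divided by Σ_j w_j f_j(x).
Component likelihoods at x = 0.59 years:
  L_A = 1.1·e^(−1.1·0.59) = 1.1·e^(−0.6490) = 0.574825
  L_B = 1.7·e^(−1.7·0.59) = 1.7·e^(−1.0030) = 0.623522
  L_C = 2.5·e^(−2.5·0.59) = 2.5·e^(−1.4750) = 0.571947
Prior × likelihood for each component:
  w_A·L_A = 0.33 × 0.574825 = 0.189692
  w_B·L_B = 0.33 × 0.623522 = 0.205762
  w_C·L_C = 0.34 × 0.571947 = 0.194462
Evidence: 0.189692 + 0.205762 + 0.194462 = 0.589916
P(Subpopulation C | 0.59 years) ≈ 0.330

0.330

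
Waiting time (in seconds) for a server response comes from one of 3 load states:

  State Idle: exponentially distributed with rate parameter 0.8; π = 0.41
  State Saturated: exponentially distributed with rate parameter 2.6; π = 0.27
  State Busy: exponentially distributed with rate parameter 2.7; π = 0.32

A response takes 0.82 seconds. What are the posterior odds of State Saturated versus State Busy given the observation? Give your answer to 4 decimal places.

Posterior odds = (π_i f_i(x)) / (π_j f_j(x)); the normalising sum cancels.
Component likelihoods at x = 0.82 seconds:
  L_Idle = 0.8·e^(−0.8·0.82) = 0.8·e^(−0.6560) = 0.415138
  L_Saturated = 2.6·e^(−2.6·0.82) = 2.6·e^(−2.1320) = 0.30836
  L_Busy = 2.7·e^(−2.7·0.82) = 2.7·e^(−2.2140) = 0.295009
Posterior odds = (π_Saturated·L_Saturated) / (π_Busy·L_Busy) = (0.27·0.30836) / (0.32·0.295009) = 0.0832571 / 0.094403 ≈ 0.8819

0.8819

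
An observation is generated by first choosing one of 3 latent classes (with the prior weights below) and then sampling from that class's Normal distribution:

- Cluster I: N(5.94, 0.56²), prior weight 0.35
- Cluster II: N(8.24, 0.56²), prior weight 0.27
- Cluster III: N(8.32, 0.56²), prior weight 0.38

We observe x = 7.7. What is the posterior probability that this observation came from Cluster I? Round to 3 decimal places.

0.007

P(component k | x) = w_k·f_k(x) / marginal(x), where marginal(x) = Σ_j w_j·f_j(x).
Normal densities:
  p_I = (1/(0.56·√(2π)))·exp(−(7.7−5.94)²/(2·0.56²)) = 0.712397·exp(-4.93878) = 0.00510316
  p_II = (1/(0.56·√(2π)))·exp(−(7.7−8.24)²/(2·0.56²)) = 0.712397·exp(-0.46492) = 0.447516
  p_III = (1/(0.56·√(2π)))·exp(−(7.7−8.32)²/(2·0.56²)) = 0.712397·exp(-0.61288) = 0.385967
Multiply by the mixture weights:
  w_I·p_I = 0.35 × 0.00510316 = 0.00178611
  w_II·p_II = 0.27 × 0.447516 = 0.120829
  w_III·p_III = 0.38 × 0.385967 = 0.146668
Marginal: 0.00178611 + 0.120829 + 0.146668 = 0.269283
P(Cluster I | x) ≈ 0.007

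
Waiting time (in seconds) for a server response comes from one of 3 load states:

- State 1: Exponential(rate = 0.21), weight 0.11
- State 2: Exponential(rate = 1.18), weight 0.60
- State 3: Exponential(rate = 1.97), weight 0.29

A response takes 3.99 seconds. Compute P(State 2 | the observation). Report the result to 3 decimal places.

Apply Bayes' rule: the posterior for each component is proportional to its prior times its likelihood at x.
Exponential densities:
  f_1 = 0.21·e^(−0.21·3.99) = 0.21·e^(−0.8379) = 0.0908498
  f_2 = 1.18·e^(−1.18·3.99) = 1.18·e^(−4.7082) = 0.0106448
  f_3 = 1.97·e^(−1.97·3.99) = 1.97·e^(−7.8603) = 0.000759944
Multiply by the mixture weights:
  π_1·f_1 = 0.11 × 0.0908498 = 0.00999348
  π_2·f_2 = 0.60 × 0.0106448 = 0.00638687
  π_3·f_3 = 0.29 × 0.000759944 = 0.000220384
Marginal: 0.00999348 + 0.00638687 + 0.000220384 = 0.0166007
P(State 2 | the observation) = 0.00638687 / 0.0166007 ≈ 0.385

0.385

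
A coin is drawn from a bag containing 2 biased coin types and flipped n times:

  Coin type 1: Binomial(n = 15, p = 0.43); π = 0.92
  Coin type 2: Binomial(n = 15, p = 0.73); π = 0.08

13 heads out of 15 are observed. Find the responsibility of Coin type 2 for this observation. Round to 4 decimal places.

P(component k | x) = P(Z=k)·f_k(x) / marginal(x), where marginal(x) = Σ_j P(Z=j)·f_j(x).
Component likelihoods at x = 13 heads out of 15:
  L_1 = C(15,13)·0.43^13·0.57^2 = 105·1.71826e-05·0.3249 = 0.000586177
  L_2 = C(15,13)·0.73^13·0.27^2 = 105·0.0167185·0.0729 = 0.127972
Unnormalised posteriors:
  P(Z=1)·L_1 = 0.92 × 0.000586177 = 0.000539283
  P(Z=2)·L_2 = 0.08 × 0.127972 = 0.0102377
Denominator: 0.000539283 + 0.0102377 = 0.010777
Responsibility of Coin type 2: 0.0102377 / 0.010777 ≈ 0.9500

0.9500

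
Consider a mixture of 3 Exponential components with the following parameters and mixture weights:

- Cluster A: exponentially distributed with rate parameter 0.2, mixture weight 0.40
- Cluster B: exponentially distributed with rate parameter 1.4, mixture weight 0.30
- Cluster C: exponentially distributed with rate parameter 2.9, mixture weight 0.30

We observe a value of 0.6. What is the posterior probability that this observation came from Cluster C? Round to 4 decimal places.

0.3771

Apply Bayes' rule: the posterior for each component is proportional to its prior times its likelihood at x.
Evaluate each component's likelihood at the observed value:
  p_A = 0.177384
  p_B = 0.604395
  p_C = 0.509009
Weight by the priors:
  π_A·p_A = 0.40 × 0.177384 = 0.0709536
  π_B·p_B = 0.30 × 0.604395 = 0.181318
  π_C·p_C = 0.30 × 0.509009 = 0.152703
Denominator: 0.0709536 + 0.181318 + 0.152703 = 0.404975
So the posterior for Cluster C is 0.152703 / 0.404975 ≈ 0.3771.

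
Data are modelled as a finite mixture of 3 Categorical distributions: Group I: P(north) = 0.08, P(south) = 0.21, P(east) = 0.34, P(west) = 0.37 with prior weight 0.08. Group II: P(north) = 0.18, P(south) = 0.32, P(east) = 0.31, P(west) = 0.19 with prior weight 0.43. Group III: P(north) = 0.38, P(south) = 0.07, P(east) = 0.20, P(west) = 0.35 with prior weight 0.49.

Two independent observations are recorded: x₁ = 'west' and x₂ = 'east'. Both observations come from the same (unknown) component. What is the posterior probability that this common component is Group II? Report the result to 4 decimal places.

The responsibility of component k is P(Z=k) f_k(x) divided by Σ_j P(Z=j) f_j(x).
Since both observations come from the same component, the likelihood for component k is f_k(x₁)·f_k(x₂).
  p_I = [P(west | comp) = 0.37] × [0.34] = 0.1258
  p_II = [P(west | comp) = 0.19] × [0.31] = 0.0589
  p_III = [P(west | comp) = 0.35] × [0.2] = 0.07
Weight by the priors:
  P(Z=I)·p_I = 0.08 × 0.1258 = 0.010064
  P(Z=II)·p_II = 0.43 × 0.0589 = 0.025327
  P(Z=III)·p_III = 0.49 × 0.07 = 0.0343
Marginal: 0.010064 + 0.025327 + 0.0343 = 0.069691
Responsibility of Group II: 0.025327 / 0.069691 ≈ 0.3634

0.3634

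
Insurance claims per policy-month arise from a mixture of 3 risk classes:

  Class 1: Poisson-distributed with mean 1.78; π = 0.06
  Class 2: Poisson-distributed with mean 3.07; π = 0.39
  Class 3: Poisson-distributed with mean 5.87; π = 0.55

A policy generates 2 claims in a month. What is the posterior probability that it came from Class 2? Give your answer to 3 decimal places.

P(component k | x) = w_k·f_k(x) / marginal(x), where marginal(x) = Σ_j w_j·f_j(x).
Component likelihoods at x = 2 claims:
  L_1 = 0.267157
  L_2 = 0.218757
  L_3 = 0.0486337
Multiply by the mixture weights:
  w_1·L_1 = 0.06 × 0.267157 = 0.0160294
  w_2·L_2 = 0.39 × 0.218757 = 0.0853154
  w_3·L_3 = 0.55 × 0.0486337 = 0.0267486
Marginal: 0.0160294 + 0.0853154 + 0.0267486 = 0.128093
Responsibility of Class 2: 0.0853154 / 0.128093 ≈ 0.666

0.666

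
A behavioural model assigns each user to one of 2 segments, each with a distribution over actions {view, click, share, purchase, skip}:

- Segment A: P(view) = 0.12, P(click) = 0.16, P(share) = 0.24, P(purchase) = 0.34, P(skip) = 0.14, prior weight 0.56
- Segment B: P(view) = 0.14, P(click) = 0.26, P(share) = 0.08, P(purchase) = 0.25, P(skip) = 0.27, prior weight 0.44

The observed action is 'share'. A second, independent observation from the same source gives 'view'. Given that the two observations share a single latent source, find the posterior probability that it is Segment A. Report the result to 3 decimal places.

0.766

Apply Bayes' rule: the posterior for each component is proportional to its prior times its likelihood at x.
Since both observations come from the same component, the likelihood for component k is f_k(x₁)·f_k(x₂).
  f_A = [0.24] × [0.12] = 0.0288
  f_B = [0.08] × [0.14] = 0.0112
Unnormalised posteriors:
  P(Z=A)·f_A = 0.56 × 0.0288 = 0.016128
  P(Z=B)·f_B = 0.44 × 0.0112 = 0.004928
Normaliser: 0.016128 + 0.004928 = 0.021056
P(Segment A | x) ≈ 0.766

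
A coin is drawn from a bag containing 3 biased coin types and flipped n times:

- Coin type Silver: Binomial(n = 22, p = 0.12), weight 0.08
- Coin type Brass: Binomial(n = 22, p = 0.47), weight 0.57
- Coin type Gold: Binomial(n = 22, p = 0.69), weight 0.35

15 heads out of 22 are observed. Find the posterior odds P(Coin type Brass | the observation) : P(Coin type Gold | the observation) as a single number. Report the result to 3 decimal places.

0.219

Posterior odds = (π_i f_i(x)) / (π_j f_j(x)); the normalising sum cancels.
Component likelihoods at x = 15 heads out of 22:
  p_Silver = 1.07383e-09
  p_Brass = 0.0241677
  p_Gold = 0.179517
0.0137756 / 0.0628308 ≈ 0.219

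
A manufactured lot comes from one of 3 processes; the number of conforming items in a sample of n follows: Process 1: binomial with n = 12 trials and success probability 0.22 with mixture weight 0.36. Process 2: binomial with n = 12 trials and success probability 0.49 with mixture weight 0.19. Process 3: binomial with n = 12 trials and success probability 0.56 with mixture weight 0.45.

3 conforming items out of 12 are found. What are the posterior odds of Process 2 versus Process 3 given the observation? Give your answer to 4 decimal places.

Posterior odds = (w_i f_i(x)) / (w_j f_j(x)); the normalising sum cancels.
Component likelihoods at x = 3 conforming items out of 12:
  f_1 = 0.250347
  f_2 = 0.0604147
  f_3 = 0.0238815
0.0114788 / 0.0107467 ≈ 1.0681

1.0681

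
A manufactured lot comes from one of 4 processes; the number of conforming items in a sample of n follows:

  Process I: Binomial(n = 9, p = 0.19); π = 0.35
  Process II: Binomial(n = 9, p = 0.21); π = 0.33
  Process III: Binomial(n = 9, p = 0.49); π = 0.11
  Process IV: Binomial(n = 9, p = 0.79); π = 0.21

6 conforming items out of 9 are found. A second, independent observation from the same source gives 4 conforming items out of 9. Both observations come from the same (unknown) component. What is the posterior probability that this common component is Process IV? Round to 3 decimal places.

0.154

P(component k | x) = π_k·f_k(x) / marginal(x), where marginal(x) = Σ_j π_j·f_j(x).
Since both observations come from the same component, the likelihood for component k is f_k(x₁)·f_k(x₂).
  L_I = [C(9,6)·0.19^6·0.81^3 = 84·4.70459e-05·0.531441 = 0.00210018] × [0.0572546] = 0.000120245
  L_II = [C(9,6)·0.21^6·0.79^3 = 84·8.57661e-05·0.493039 = 0.00355203] × [0.0754021] = 0.00026783
  L_III = [C(9,6)·0.49^6·0.51^3 = 84·0.0138413·0.132651 = 0.154229] × [0.250614] = 0.038652
  L_IV = [C(9,6)·0.79^6·0.21^3 = 84·0.243087·0.009261 = 0.189104] × [0.0200436] = 0.00379031
Prior × likelihood for each component:
  π_I·L_I = 0.35 × 0.000120245 = 4.20856e-05
  π_II·L_II = 0.33 × 0.00026783 = 8.8384e-05
  π_III·L_III = 0.11 × 0.038652 = 0.00425172
  π_IV·L_IV = 0.21 × 0.00379031 = 0.000795966
Marginal: 4.20856e-05 + 8.8384e-05 + 0.00425172 + 0.000795966 = 0.00517816
Responsibility of Process IV: 0.000795966 / 0.00517816 ≈ 0.154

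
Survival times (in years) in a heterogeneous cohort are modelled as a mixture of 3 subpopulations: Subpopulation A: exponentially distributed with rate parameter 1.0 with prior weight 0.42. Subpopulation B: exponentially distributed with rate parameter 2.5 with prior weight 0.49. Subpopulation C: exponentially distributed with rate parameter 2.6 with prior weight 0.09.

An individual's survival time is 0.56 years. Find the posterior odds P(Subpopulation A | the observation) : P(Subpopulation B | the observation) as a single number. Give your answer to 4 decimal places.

0.7942

Posterior odds = (w_i f_i(x)) / (w_j f_j(x)); the normalising sum cancels.
Evaluate each component's likelihood at the observed value:
  L_A = 0.571209
  L_B = 0.616492
  L_C = 0.606234
0.239908 / 0.302081 ≈ 0.7942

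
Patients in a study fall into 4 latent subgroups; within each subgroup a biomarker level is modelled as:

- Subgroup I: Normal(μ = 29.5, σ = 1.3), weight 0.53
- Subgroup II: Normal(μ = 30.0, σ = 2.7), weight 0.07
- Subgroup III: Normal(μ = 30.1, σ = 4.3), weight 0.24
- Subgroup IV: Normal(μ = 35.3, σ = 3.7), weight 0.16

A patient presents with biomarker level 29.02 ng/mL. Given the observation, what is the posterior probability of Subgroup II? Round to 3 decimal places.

0.052

Apply Bayes' rule: the posterior for each component is proportional to its prior times its likelihood at x.
Normal densities:
  p_I = 0.286657
  p_II = 0.138337
  p_III = 0.0898966
  p_IV = 0.0255356
Unnormalised posteriors:
  π_I·p_I = 0.53 × 0.286657 = 0.151928
  π_II·p_II = 0.07 × 0.138337 = 0.0096836
  π_III·p_III = 0.24 × 0.0898966 = 0.0215752
  π_IV·p_IV = 0.16 × 0.0255356 = 0.0040857
Evidence: 0.151928 + 0.0096836 + 0.0215752 + 0.0040857 = 0.187273
P(Subgroup II | data) = 0.0096836 / 0.187273 ≈ 0.052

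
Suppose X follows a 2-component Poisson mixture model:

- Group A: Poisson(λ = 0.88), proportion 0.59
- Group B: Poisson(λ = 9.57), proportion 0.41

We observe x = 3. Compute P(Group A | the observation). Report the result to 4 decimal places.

Apply Bayes' rule: the posterior for each component is proportional to its prior times its likelihood at x.
Poisson probabilities:
  L_A = e^(−0.88)·0.88^3/3! = 0.0471105
  L_B = e^(−9.57)·9.57^3/3! = 0.010195
Multiply by the mixture weights:
  P(Z=A)·L_A = 0.59 × 0.0471105 = 0.0277952
  P(Z=B)·L_B = 0.41 × 0.010195 = 0.00417994
Sum: 0.0277952 + 0.00417994 = 0.0319751
Responsibility of Group A: 0.0277952 / 0.0319751 ≈ 0.8693

0.8693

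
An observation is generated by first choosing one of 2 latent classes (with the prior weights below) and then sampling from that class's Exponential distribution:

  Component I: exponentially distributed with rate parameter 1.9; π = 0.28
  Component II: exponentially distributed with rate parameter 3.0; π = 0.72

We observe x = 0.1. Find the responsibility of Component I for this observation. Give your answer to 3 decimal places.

Apply Bayes' rule: the posterior for each component is proportional to its prior times its likelihood at x.
Component likelihoods at x = 0.1:
  L_I = 1.57122
  L_II = 2.22245
Prior × likelihood for each component:
  w_I·L_I = 0.28 × 1.57122 = 0.439942
  w_II·L_II = 0.72 × 2.22245 = 1.60017
Evidence: 0.439942 + 1.60017 = 2.04011
P(Component I | 0.1) ≈ 0.216

0.216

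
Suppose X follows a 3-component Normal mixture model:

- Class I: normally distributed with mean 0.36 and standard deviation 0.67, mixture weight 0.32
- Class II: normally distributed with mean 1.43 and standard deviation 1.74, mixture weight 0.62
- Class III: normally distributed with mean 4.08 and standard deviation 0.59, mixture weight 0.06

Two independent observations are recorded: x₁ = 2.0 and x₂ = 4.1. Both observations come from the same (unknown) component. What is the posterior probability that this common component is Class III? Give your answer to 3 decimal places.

The responsibility of component k is π_k f_k(x) divided by Σ_j π_j f_j(x).
Since both observations come from the same component, the likelihood for component k is f_k(x₁)·f_k(x₂).
  f_I = [0.0297708] × [1.01997e-07] = 3.03653e-09
  f_II = [0.217299] × [0.0706412] = 0.0153503
  f_III = [0.00135276] × [0.675785] = 0.000914172
Unnormalised posteriors:
  π_I·f_I = 0.32 × 3.03653e-09 = 9.71689e-10
  π_II·f_II = 0.62 × 0.0153503 = 0.00951717
  π_III·f_III = 0.06 × 0.000914172 = 5.48503e-05
Denominator: 9.71689e-10 + 0.00951717 + 5.48503e-05 = 0.00957202
P(Class III | x₁,x₂) = 5.48503e-05 / 0.00957202 ≈ 0.006

0.006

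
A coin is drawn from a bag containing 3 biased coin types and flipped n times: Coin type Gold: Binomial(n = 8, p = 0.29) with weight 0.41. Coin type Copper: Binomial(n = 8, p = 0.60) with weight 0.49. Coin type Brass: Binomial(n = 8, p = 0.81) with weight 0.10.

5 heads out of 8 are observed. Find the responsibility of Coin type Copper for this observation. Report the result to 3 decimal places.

0.819

Apply Bayes' rule: the posterior for each component is proportional to its prior times its likelihood at x.
Component likelihoods at x = 5 heads out of 8:
  p_Gold = C(8,5)·0.29^5·0.71^3 = 56·0.00205111·0.357911 = 0.0411105
  p_Copper = C(8,5)·0.60^5·0.40^3 = 56·0.07776·0.064 = 0.278692
  p_Brass = C(8,5)·0.81^5·0.19^3 = 56·0.348678·0.006859 = 0.133929
Multiply by the mixture weights:
  π_Gold·p_Gold = 0.41 × 0.0411105 = 0.0168553
  π_Copper·p_Copper = 0.49 × 0.278692 = 0.136559
  π_Brass·p_Brass = 0.10 × 0.133929 = 0.0133929
Normaliser: 0.0168553 + 0.136559 + 0.0133929 = 0.166807
So the posterior for Coin type Copper is 0.136559 / 0.166807 ≈ 0.819.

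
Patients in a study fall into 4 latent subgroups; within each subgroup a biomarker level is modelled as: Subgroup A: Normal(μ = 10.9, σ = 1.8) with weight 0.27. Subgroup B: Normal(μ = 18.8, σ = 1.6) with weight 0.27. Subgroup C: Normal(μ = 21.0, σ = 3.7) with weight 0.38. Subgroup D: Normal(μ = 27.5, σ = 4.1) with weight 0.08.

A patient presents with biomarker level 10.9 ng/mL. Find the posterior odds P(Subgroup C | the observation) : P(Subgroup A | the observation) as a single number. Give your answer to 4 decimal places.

0.0165

Since P(k|x) ∝ π_k f_k(x), the posterior odds are π_i f_i(x) / (π_j f_j(x)).
Component likelihoods at x = 10.9 ng/mL:
  L_A = (1/(1.8·√(2π)))·exp(−(10.9−10.9)²/(2·1.8²)) = 0.221635·exp(-0.00000) = 0.221635
  L_B = (1/(1.6·√(2π)))·exp(−(10.9−18.8)²/(2·1.6²)) = 0.249339·exp(-12.18945) = 1.26759e-06
  L_C = (1/(3.7·√(2π)))·exp(−(10.9−21.0)²/(2·3.7²)) = 0.107822·exp(-3.72571) = 0.00259808
  L_D = (1/(4.1·√(2π)))·exp(−(10.9−27.5)²/(2·4.1²)) = 0.097303·exp(-8.19631) = 2.68234e-05
Odds = (0.38/0.27) × (0.00259808/0.221635) = 1.40741 × 0.0117223 ≈ 0.0165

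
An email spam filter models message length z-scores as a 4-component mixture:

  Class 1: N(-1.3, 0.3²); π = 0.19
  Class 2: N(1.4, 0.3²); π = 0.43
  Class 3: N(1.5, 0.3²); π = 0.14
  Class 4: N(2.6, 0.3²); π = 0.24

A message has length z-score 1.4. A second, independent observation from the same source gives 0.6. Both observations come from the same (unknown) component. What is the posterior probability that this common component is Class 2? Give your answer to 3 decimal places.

Apply Bayes' rule: the posterior for each component is proportional to its prior times its likelihood at x.
Since both observations come from the same component, the likelihood for component k is f_k(x₁)·f_k(x₂).
  p_1 = [(1/(0.3·√(2π)))·exp(−(1.4−-1.3)²/(2·0.3²)) = 1.329808·exp(-40.50000) = 3.42659e-18] × [2.59282e-09] = 8.88452e-27
  p_2 = [(1/(0.3·√(2π)))·exp(−(1.4−1.4)²/(2·0.3²)) = 1.329808·exp(-0.00000) = 1.32981] × [0.0379866] = 0.0505149
  p_3 = [(1/(0.3·√(2π)))·exp(−(1.4−1.5)²/(2·0.3²)) = 1.329808·exp(-0.05556) = 1.25794] × [0.0147728] = 0.0185834
  p_4 = [(1/(0.3·√(2π)))·exp(−(1.4−2.6)²/(2·0.3²)) = 1.329808·exp(-8.00000) = 0.000446101] × [2.9703e-10] = 1.32505e-13
Weight by the priors:
  w_1·p_1 = 0.19 × 8.88452e-27 = 1.68806e-27
  w_2·p_2 = 0.43 × 0.0505149 = 0.0217214
  w_3·p_3 = 0.14 × 0.0185834 = 0.00260167
  w_4·p_4 = 0.24 × 1.32505e-13 = 3.18013e-14
Denominator: 1.68806e-27 + 0.0217214 + 0.00260167 + 3.18013e-14 = 0.0243231
So the posterior for Class 2 is 0.0217214 / 0.0243231 ≈ 0.893.

0.893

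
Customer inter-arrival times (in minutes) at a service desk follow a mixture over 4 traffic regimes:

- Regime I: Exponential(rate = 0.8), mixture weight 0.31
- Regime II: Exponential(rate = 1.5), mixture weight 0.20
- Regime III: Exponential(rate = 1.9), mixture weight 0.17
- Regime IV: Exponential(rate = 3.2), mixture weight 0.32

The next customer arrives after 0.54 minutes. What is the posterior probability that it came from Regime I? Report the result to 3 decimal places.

0.272

By Bayes' theorem, P(k | x) = π_k f_k(x) / Σ_j π_j f_j(x).
Evaluate each component's likelihood at the observed value:
  L_I = 0.519368
  L_II = 0.667287
  L_III = 0.681032
  L_IV = 0.568446
Unnormalised posteriors:
  π_I·L_I = 0.31 × 0.519368 = 0.161004
  π_II·L_II = 0.20 × 0.667287 = 0.133457
  π_III·L_III = 0.17 × 0.681032 = 0.115775
  π_IV·L_IV = 0.32 × 0.568446 = 0.181903
Marginal: 0.161004 + 0.133457 + 0.115775 + 0.181903 = 0.592139
Responsibility of Regime I: 0.161004 / 0.592139 ≈ 0.272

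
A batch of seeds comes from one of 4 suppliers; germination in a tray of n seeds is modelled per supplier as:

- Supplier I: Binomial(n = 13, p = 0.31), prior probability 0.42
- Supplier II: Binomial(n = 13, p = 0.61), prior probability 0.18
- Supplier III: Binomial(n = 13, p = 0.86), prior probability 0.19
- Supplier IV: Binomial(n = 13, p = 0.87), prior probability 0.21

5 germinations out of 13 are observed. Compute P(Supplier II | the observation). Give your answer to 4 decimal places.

0.1163

The responsibility of component k is w_k f_k(x) divided by Σ_j w_j f_j(x).
Evaluate each component's likelihood at the observed value:
  p_I = C(13,5)·0.31^5·0.69^8 = 1287·0.00286292·0.0513798 = 0.189313
  p_II = C(13,5)·0.61^5·0.39^8 = 1287·0.0844596·0.000535201 = 0.0581761
  p_III = C(13,5)·0.86^5·0.14^8 = 1287·0.470427·1.47579e-07 = 8.93501e-05
  p_IV = C(13,5)·0.87^5·0.13^8 = 1287·0.498421·8.15731e-08 = 5.23265e-05
Multiply by the mixture weights:
  w_I·p_I = 0.42 × 0.189313 = 0.0795113
  w_II·p_II = 0.18 × 0.0581761 = 0.0104717
  w_III·p_III = 0.19 × 8.93501e-05 = 1.69765e-05
  w_IV·p_IV = 0.21 × 5.23265e-05 = 1.09886e-05
Sum: 0.0795113 + 0.0104717 + 1.69765e-05 + 1.09886e-05 = 0.090011
P(Supplier II | data) = 0.0104717 / 0.090011 ≈ 0.1163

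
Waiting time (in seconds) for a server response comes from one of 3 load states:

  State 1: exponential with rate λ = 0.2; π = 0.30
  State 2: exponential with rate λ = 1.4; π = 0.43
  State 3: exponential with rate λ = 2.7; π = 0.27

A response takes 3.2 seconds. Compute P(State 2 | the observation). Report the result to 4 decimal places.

0.1768

Apply Bayes' rule: the posterior for each component is proportional to its prior times its likelihood at x.
Exponential densities:
  f_1 = 0.105458
  f_2 = 0.0158668
  f_3 = 0.000477595
Multiply by the mixture weights:
  π_1·f_1 = 0.30 × 0.105458 = 0.0316375
  π_2·f_2 = 0.43 × 0.0158668 = 0.00682271
  π_3·f_3 = 0.27 × 0.000477595 = 0.000128951
Sum: 0.0316375 + 0.00682271 + 0.000128951 = 0.0385892
Responsibility of State 2: 0.00682271 / 0.0385892 ≈ 0.1768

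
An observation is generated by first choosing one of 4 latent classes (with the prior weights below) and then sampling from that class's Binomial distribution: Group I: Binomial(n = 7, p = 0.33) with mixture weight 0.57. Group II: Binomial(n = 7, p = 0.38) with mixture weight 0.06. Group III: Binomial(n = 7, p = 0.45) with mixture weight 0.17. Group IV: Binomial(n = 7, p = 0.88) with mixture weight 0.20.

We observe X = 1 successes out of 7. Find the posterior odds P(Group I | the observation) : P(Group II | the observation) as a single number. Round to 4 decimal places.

13.1387

Since P(k|x) ∝ π_k f_k(x), the posterior odds are π_i f_i(x) / (π_j f_j(x)).
Binomial probabilities:
  p_I = C(7,1)·0.33^1·0.67^6 = 7·0.33·0.0904584 = 0.208959
  p_II = C(7,1)·0.38^1·0.62^6 = 7·0.38·0.0568002 = 0.151089
  p_III = C(7,1)·0.45^1·0.55^6 = 7·0.45·0.0276806 = 0.087194
  p_IV = C(7,1)·0.88^1·0.12^6 = 7·0.88·2.98598e-06 = 1.83937e-05
0.119107 / 0.00906532 ≈ 13.1387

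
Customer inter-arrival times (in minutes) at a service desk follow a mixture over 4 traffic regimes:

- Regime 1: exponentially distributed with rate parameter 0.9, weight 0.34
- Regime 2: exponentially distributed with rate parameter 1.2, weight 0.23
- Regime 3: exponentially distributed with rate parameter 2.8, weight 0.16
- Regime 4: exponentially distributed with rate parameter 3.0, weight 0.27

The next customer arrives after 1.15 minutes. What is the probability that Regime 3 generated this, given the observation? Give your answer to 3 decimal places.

The responsibility of component k is π_k f_k(x) divided by Σ_j π_j f_j(x).
Exponential densities:
  p_1 = 0.319704
  p_2 = 0.301894
  p_3 = 0.111874
  p_4 = 0.0952369
Prior × likelihood for each component:
  π_1·p_1 = 0.34 × 0.319704 = 0.108699
  π_2·p_2 = 0.23 × 0.301894 = 0.0694357
  π_3·p_3 = 0.16 × 0.111874 = 0.0178999
  π_4·p_4 = 0.27 × 0.0952369 = 0.025714
Denominator: 0.108699 + 0.0694357 + 0.0178999 + 0.025714 = 0.221749
Responsibility of Regime 3: 0.0178999 / 0.221749 ≈ 0.081

0.081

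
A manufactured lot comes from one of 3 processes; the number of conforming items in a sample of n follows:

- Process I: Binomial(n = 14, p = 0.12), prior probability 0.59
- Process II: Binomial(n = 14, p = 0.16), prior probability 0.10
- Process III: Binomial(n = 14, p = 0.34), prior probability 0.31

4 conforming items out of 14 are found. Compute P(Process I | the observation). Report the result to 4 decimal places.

By Bayes' theorem, P(k | x) = π_k f_k(x) / Σ_j π_j f_j(x).
Binomial probabilities:
  f_I = C(14,4)·0.12^4·0.88^10 = 1001·0.00020736·0.278501 = 0.0578077
  f_II = C(14,4)·0.16^4·0.84^10 = 1001·0.00065536·0.174901 = 0.114738
  f_III = C(14,4)·0.34^4·0.66^10 = 1001·0.0133634·0.0156834 = 0.209792
Unnormalised posteriors:
  π_I·f_I = 0.59 × 0.0578077 = 0.0341066
  π_II·f_II = 0.10 × 0.114738 = 0.0114738
  π_III·f_III = 0.31 × 0.209792 = 0.0650355
Marginal: 0.0341066 + 0.0114738 + 0.0650355 = 0.110616
So the posterior for Process I is 0.0341066 / 0.110616 ≈ 0.3083.

0.3083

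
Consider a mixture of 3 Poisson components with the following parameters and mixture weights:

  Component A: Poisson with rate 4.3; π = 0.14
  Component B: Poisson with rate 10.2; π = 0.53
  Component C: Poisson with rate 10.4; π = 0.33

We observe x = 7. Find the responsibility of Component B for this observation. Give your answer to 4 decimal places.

Apply Bayes' rule: the posterior for each component is proportional to its prior times its likelihood at x.
Evaluate each component's likelihood at the observed value:
  f_A = 0.0731783
  f_B = 0.0847163
  f_C = 0.0794585
Unnormalised posteriors:
  π_A·f_A = 0.14 × 0.0731783 = 0.010245
  π_B·f_B = 0.53 × 0.0847163 = 0.0448996
  π_C·f_C = 0.33 × 0.0794585 = 0.0262213
Marginal: 0.010245 + 0.0448996 + 0.0262213 = 0.0813659
P(Component B | 7) = 0.0448996 / 0.0813659 ≈ 0.5518

0.5518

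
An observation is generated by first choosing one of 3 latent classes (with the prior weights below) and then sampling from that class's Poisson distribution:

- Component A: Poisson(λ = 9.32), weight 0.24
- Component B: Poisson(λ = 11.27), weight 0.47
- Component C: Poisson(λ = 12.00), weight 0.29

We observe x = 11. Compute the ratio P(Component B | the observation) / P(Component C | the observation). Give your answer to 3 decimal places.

1.686

The posterior odds equal the prior odds times the likelihood ratio: (π_i/π_j)·(f_i(x)/f_j(x)).
Component likelihoods at x = 11:
  f_A = e^(−9.32)·9.32^11/11! = 0.103465
  f_B = e^(−11.27)·11.27^11/11! = 0.118989
  f_C = e^(−12.00)·12.00^11/11! = 0.114368
Odds = (0.47/0.29) × (0.118989/0.114368) = 1.62069 × 1.04041 ≈ 1.686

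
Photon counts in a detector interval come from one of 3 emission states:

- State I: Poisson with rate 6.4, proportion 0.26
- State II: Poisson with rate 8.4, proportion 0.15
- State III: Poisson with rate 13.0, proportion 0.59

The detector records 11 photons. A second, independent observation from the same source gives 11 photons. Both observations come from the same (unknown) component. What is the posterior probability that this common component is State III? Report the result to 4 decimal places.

By Bayes' theorem, P(k | x) = P(Z=k) f_k(x) / Σ_j P(Z=j) f_j(x).
Since both observations come from the same component, the likelihood for component k is f_k(x₁)·f_k(x₂).
  f_I = [0.0307142] × [0.0307142] = 0.000943363
  f_II = [0.0827642] × [0.0827642] = 0.00684992
  f_III = [0.101483] × [0.101483] = 0.0102988
Weight by the priors:
  P(Z=I)·f_I = 0.26 × 0.000943363 = 0.000245274
  P(Z=II)·f_II = 0.15 × 0.00684992 = 0.00102749
  P(Z=III)·f_III = 0.59 × 0.0102988 = 0.00607628
Marginal: 0.000245274 + 0.00102749 + 0.00607628 = 0.00734904
P(State III | x) ≈ 0.8268

0.8268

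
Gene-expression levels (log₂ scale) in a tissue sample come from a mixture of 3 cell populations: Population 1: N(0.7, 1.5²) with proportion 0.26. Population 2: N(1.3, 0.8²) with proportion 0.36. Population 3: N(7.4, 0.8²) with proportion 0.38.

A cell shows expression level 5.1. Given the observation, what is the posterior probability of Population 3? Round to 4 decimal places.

The responsibility of component k is P(Z=k) f_k(x) divided by Σ_j P(Z=j) f_j(x).
Evaluate each component's likelihood at the observed value:
  L_1 = 0.0036007
  L_2 = 6.28688e-06
  L_3 = 0.00799765
Weight by the priors:
  P(Z=1)·L_1 = 0.26 × 0.0036007 = 0.000936183
  P(Z=2)·L_2 = 0.36 × 6.28688e-06 = 2.26328e-06
  P(Z=3)·L_3 = 0.38 × 0.00799765 = 0.00303911
Normaliser: 0.000936183 + 2.26328e-06 + 0.00303911 = 0.00397755
Responsibility of Population 3: 0.00303911 / 0.00397755 ≈ 0.7641

0.7641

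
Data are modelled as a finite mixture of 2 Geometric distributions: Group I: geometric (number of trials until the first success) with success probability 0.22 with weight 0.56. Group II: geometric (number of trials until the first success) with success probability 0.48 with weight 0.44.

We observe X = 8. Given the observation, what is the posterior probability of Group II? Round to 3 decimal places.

Posterior ∝ prior × likelihood, so P(k | x) ∝ P(Z=k) f_k(x); normalise over all components.
Evaluate each component's likelihood at the observed value:
  f_I = 0.22·(1−0.22)^7 = 0.22·0.175656 = 0.0386443
  f_II = 0.48·(1−0.48)^7 = 0.48·0.0102807 = 0.00493474
Multiply by the mixture weights:
  P(Z=I)·f_I = 0.56 × 0.0386443 = 0.0216408
  P(Z=II)·f_II = 0.44 × 0.00493474 = 0.00217129
Marginal: 0.0216408 + 0.00217129 = 0.0238121
P(Group II | data) = 0.00217129 / 0.0238121 ≈ 0.091

0.091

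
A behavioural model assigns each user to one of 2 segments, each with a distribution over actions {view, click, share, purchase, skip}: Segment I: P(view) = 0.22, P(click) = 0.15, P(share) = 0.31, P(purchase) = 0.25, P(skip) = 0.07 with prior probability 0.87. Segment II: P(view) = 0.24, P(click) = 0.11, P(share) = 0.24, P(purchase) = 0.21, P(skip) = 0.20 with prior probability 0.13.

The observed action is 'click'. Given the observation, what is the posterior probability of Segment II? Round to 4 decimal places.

Apply Bayes' rule: the posterior for each component is proportional to its prior times its likelihood at x.
Evaluate each component's likelihood at the observed value:
  f_I = 0.15
  f_II = 0.11
Prior × likelihood for each component:
  π_I·f_I = 0.87 × 0.15 = 0.1305
  π_II·f_II = 0.13 × 0.11 = 0.0143
Marginal: 0.1305 + 0.0143 = 0.1448
P(Segment II | x) ≈ 0.0988

0.0988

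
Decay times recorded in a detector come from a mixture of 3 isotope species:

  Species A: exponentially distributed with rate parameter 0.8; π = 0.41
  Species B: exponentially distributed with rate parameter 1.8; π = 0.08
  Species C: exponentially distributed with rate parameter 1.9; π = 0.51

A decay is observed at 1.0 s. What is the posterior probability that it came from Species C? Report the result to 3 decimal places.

0.458

By Bayes' theorem, P(k | x) = P(Z=k) f_k(x) / Σ_j P(Z=j) f_j(x).
Exponential densities:
  p_A = 0.359463
  p_B = 0.297538
  p_C = 0.28418
Unnormalised posteriors:
  P(Z=A)·p_A = 0.41 × 0.359463 = 0.14738
  P(Z=B)·p_B = 0.08 × 0.297538 = 0.023803
  P(Z=C)·p_C = 0.51 × 0.28418 = 0.144932
Normaliser: 0.14738 + 0.023803 + 0.144932 = 0.316115
P(Species C | x) = 0.144932 / 0.316115 ≈ 0.458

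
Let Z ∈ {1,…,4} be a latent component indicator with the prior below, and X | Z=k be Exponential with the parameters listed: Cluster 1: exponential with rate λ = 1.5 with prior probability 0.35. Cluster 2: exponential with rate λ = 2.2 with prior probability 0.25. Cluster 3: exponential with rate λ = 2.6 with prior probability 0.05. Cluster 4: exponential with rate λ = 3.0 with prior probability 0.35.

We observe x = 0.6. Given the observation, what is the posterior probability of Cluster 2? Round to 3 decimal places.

Posterior ∝ prior × likelihood, so P(k | x) ∝ P(Z=k) f_k(x); normalise over all components.
Component likelihoods at x = 0.6:
  L_1 = 0.609854
  L_2 = 0.587698
  L_3 = 0.546354
  L_4 = 0.495897
Multiply by the mixture weights:
  P(Z=1)·L_1 = 0.35 × 0.609854 = 0.213449
  P(Z=2)·L_2 = 0.25 × 0.587698 = 0.146924
  P(Z=3)·L_3 = 0.05 × 0.546354 = 0.0273177
  P(Z=4)·L_4 = 0.35 × 0.495897 = 0.173564
Marginal: 0.213449 + 0.146924 + 0.0273177 + 0.173564 = 0.561255
Responsibility of Cluster 2: 0.146924 / 0.561255 ≈ 0.262

0.262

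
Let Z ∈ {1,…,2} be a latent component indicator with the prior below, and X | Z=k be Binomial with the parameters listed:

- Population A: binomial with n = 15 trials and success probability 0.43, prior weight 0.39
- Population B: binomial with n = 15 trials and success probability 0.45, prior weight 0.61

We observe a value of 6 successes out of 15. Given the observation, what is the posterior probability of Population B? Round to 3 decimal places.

Apply Bayes' rule: the posterior for each component is proportional to its prior times its likelihood at x.
Component likelihoods at x = 6 successes out of 15:
  L_A = 0.20095
  L_B = 0.191401
Unnormalised posteriors:
  P(Z=A)·L_A = 0.39 × 0.20095 = 0.0783706
  P(Z=B)·L_B = 0.61 × 0.191401 = 0.116754
Evidence: 0.0783706 + 0.116754 = 0.195125
Responsibility of Population B: 0.116754 / 0.195125 ≈ 0.598

0.598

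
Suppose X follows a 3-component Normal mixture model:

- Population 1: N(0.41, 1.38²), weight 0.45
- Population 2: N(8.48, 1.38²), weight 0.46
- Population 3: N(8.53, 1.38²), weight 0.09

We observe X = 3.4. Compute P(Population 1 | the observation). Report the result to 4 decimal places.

0.9859

Apply Bayes' rule: the posterior for each component is proportional to its prior times its likelihood at x.
Component likelihoods at x = 3.4:
  L_1 = 0.0276468
  L_2 = 0.000329976
  L_3 = 0.000288585
Unnormalised posteriors:
  π_1·L_1 = 0.45 × 0.0276468 = 0.0124411
  π_2·L_2 = 0.46 × 0.000329976 = 0.000151789
  π_3·L_3 = 0.09 × 0.000288585 = 2.59726e-05
Marginal: 0.0124411 + 0.000151789 + 2.59726e-05 = 0.0126188
So the posterior for Population 1 is 0.0124411 / 0.0126188 ≈ 0.9859.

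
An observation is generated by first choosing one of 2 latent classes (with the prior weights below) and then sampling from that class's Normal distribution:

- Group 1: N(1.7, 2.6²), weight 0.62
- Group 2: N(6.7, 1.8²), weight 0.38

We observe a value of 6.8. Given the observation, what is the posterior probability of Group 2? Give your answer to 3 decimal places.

0.858

Posterior ∝ prior × likelihood, so P(k | x) ∝ P(Z=k) f_k(x); normalise over all components.
Normal densities:
  f_1 = 0.0224096
  f_2 = 0.221293
Multiply by the mixture weights:
  P(Z=1)·f_1 = 0.62 × 0.0224096 = 0.0138939
  P(Z=2)·f_2 = 0.38 × 0.221293 = 0.0840913
Sum: 0.0138939 + 0.0840913 = 0.0979852
So the posterior for Group 2 is 0.0840913 / 0.0979852 ≈ 0.858.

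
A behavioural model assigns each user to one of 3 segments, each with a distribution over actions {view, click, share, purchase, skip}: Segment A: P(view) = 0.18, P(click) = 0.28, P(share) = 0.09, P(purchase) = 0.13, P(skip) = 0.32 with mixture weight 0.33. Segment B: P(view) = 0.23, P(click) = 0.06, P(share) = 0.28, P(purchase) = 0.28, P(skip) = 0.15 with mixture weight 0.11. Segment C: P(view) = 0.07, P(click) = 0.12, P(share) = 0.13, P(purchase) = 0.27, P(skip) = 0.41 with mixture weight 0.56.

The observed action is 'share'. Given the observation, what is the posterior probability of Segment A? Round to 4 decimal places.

Posterior ∝ prior × likelihood, so P(k | x) ∝ π_k f_k(x); normalise over all components.
Component likelihoods at x = 'share':
  L_A = P(share | comp) = 0.09
  L_B = P(share | comp) = 0.28
  L_C = P(share | comp) = 0.13
Multiply by the mixture weights:
  π_A·L_A = 0.33 × 0.09 = 0.0297
  π_B·L_B = 0.11 × 0.28 = 0.0308
  π_C·L_C = 0.56 × 0.13 = 0.0728
Denominator: 0.0297 + 0.0308 + 0.0728 = 0.1333
So the posterior for Segment A is 0.0297 / 0.1333 ≈ 0.2228.

0.2228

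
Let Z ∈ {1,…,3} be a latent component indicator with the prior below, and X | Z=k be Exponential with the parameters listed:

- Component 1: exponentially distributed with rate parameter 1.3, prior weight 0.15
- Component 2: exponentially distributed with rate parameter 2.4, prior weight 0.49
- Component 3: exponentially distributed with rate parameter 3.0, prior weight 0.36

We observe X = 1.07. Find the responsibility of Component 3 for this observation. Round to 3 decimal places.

By Bayes' theorem, P(k | x) = P(Z=k) f_k(x) / Σ_j P(Z=j) f_j(x).
Evaluate each component's likelihood at the observed value:
  p_1 = 1.3·e^(−1.3·1.07) = 1.3·e^(−1.3910) = 0.323474
  p_2 = 2.4·e^(−2.4·1.07) = 2.4·e^(−2.5680) = 0.184053
  p_3 = 3.0·e^(−3.0·1.07) = 3.0·e^(−3.2100) = 0.12107
Multiply by the mixture weights:
  P(Z=1)·p_1 = 0.15 × 0.323474 = 0.0485211
  P(Z=2)·p_2 = 0.49 × 0.184053 = 0.090186
  P(Z=3)·p_3 = 0.36 × 0.12107 = 0.0435851
Marginal: 0.0485211 + 0.090186 + 0.0435851 = 0.182292
P(Component 3 | data) ≈ 0.239

0.239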